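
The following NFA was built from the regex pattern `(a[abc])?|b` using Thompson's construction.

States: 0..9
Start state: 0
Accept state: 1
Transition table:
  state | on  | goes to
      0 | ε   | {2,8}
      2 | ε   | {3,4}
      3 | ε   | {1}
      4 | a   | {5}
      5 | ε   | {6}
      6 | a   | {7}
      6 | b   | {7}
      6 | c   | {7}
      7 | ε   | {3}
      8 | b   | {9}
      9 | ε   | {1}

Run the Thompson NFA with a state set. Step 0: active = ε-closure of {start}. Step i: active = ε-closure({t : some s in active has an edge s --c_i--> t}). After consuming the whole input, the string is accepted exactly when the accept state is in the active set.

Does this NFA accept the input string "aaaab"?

start: ε-closure({0}) = {0,1,2,3,4,8}
'a' @ 1: {5,6}
'a' @ 2: {1,3,7}  ✓accept
'a' @ 3: {}  — dead — no transitions
rest 'ab' ignored (set empty)
end set {} — state 1 not in

Answer: REJECT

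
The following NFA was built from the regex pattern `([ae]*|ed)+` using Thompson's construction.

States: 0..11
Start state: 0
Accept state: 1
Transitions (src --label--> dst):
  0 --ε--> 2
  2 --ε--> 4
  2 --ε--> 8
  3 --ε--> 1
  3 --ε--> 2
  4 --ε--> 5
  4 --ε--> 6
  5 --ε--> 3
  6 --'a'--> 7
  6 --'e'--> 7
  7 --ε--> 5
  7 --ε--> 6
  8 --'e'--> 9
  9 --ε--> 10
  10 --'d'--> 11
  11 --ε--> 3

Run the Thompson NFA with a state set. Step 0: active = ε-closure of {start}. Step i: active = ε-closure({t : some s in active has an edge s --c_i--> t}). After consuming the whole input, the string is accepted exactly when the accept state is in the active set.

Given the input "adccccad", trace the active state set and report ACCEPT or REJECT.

start: ε-closure({0}) = {0,1,2,3,4,5,6,8}
'a' @ 1: {1,2,3,4,5,6,7,8}  [accepting]
'd' @ 2: {}  — state set empty
rest 'ccccad' ignored (set empty)
end set {} — state 1 not in

Answer: REJECT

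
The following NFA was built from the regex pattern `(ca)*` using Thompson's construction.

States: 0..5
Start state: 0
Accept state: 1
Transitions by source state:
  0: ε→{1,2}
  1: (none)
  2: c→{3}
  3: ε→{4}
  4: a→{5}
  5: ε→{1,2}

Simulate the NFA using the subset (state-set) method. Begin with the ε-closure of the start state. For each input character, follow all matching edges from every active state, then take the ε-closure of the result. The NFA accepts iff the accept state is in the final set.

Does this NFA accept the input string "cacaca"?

S₀ = ε-closure({0}) = {0,1,2}
'c' @ 1: {3,4}
'a' @ 2: {1,2,5}  [accepting]
'c' @ 3: {3,4}
'a' @ 4: {1,2,5}  [accepting]
'c' @ 5: {3,4}
'a' @ 6: {1,2,5}  [accepting]
after full input: {1,2,5}  (accept=1 in)

Answer: ACCEPT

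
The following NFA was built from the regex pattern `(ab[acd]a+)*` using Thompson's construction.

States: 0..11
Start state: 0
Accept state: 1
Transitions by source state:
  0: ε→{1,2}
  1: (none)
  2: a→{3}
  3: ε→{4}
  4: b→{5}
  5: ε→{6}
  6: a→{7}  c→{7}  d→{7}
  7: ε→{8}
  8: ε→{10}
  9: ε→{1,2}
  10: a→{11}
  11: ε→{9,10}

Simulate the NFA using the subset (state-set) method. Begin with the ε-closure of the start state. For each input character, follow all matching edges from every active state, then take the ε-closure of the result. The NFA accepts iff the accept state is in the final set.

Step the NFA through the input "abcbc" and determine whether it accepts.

Answer: REJECT

Derivation:
initial (ε-close {0}): {0,1,2}
'a' @ 1: {3,4}
'b' @ 2: {5,6}
'c' @ 3: {7,8,10}
'b' @ 4: {}  — no active states
rest 'c' ignored (set empty)
after full input: {}  (accept=1 not in)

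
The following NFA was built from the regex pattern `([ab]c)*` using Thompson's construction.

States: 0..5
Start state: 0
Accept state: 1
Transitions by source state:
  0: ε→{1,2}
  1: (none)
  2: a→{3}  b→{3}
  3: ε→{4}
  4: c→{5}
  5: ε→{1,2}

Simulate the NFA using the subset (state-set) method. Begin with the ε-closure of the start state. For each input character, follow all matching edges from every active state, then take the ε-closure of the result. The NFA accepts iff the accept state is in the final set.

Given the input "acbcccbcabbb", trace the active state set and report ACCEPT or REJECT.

S₀ = ε-closure({0}) = {0,1,2}
'a' @ 1: {3,4}
'c' @ 2: {1,2,5}  ✓accept
'b' @ 3: {3,4}
'c' @ 4: {1,2,5}  ✓accept
'c' @ 5: {}  — no active states
rest 'cbcabbb' ignored (set empty)
final: {}; accept 1 not in set

Answer: REJECT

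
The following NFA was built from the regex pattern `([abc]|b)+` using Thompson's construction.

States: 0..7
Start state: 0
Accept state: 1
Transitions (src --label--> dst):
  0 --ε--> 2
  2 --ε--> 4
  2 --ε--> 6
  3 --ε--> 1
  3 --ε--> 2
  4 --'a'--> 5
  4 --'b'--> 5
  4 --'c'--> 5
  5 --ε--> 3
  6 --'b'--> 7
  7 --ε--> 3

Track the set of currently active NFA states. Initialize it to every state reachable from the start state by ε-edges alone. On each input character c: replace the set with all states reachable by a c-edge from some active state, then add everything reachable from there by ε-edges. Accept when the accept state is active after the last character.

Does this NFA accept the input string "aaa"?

Answer: ACCEPT

Steps:
S₀ = ε-closure({0}) = {0,2,4,6}
'a' @ 1: {1,2,3,4,5,6}  ✓accept
'a' @ 2: {1,2,3,4,5,6}  ✓accept
'a' @ 3: {1,2,3,4,5,6}  ✓accept
end set {1,2,3,4,5,6} — state 1 in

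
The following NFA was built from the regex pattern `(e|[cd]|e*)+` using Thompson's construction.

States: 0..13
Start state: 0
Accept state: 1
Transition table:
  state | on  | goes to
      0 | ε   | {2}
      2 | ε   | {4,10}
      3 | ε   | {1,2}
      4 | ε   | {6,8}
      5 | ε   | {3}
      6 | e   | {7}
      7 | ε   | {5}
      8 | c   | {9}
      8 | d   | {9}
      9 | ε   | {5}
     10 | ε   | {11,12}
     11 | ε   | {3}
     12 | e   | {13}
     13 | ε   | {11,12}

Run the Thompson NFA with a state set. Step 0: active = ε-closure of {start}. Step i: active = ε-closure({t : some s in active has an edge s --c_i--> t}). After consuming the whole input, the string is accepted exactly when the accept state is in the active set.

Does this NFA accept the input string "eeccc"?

Answer: ACCEPT

Derivation:
S₀ = ε-closure({0}) = {0,1,2,3,4,6,8,10,11,12}
'e' @ 1: {1,2,3,4,5,6,7,8,10,11,12,13}  [accepting]
'e' @ 2: {1,2,3,4,5,6,7,8,10,11,12,13}  [accepting]
'c' @ 3: {1,2,3,4,5,6,8,9,10,11,12}  [accepting]
'c' @ 4: {1,2,3,4,5,6,8,9,10,11,12}  [accepting]
'c' @ 5: {1,2,3,4,5,6,8,9,10,11,12}  [accepting]
end set {1,2,3,4,5,6,8,9,10,11,12} — state 1 in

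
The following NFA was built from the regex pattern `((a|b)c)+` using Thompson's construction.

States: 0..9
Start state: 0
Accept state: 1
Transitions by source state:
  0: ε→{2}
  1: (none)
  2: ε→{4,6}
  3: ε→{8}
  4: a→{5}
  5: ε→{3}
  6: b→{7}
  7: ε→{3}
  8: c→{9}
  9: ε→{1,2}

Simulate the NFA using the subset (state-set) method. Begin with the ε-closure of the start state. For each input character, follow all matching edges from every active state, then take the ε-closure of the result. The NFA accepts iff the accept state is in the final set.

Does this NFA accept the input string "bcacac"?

initial (ε-close {0}): {0,2,4,6}
'b' @ 1: {3,7,8}
'c' @ 2: {1,2,4,6,9}  [accepting]
'a' @ 3: {3,5,8}
'c' @ 4: {1,2,4,6,9}  [accepting]
'a' @ 5: {3,5,8}
'c' @ 6: {1,2,4,6,9}  [accepting]
after full input: {1,2,4,6,9}  (accept=1 in)

Answer: ACCEPT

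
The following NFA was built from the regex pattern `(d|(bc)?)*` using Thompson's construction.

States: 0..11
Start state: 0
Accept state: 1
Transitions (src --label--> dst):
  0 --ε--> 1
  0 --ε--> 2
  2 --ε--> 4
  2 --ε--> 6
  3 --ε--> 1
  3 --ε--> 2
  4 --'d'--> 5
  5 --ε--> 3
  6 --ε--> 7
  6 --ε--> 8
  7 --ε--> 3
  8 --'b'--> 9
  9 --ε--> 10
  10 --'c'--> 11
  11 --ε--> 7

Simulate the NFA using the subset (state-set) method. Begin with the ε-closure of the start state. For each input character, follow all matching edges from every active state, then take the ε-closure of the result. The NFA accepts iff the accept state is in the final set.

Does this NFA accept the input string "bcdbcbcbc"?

S₀ = ε-closure({0}) = {0,1,2,3,4,6,7,8}
'b' @ 1: {9,10}
'c' @ 2: {1,2,3,4,6,7,8,11}  [accepting]
'd' @ 3: {1,2,3,4,5,6,7,8}  [accepting]
'b' @ 4: {9,10}
'c' @ 5: {1,2,3,4,6,7,8,11}  [accepting]
'b' @ 6: {9,10}
'c' @ 7: {1,2,3,4,6,7,8,11}  [accepting]
'b' @ 8: {9,10}
'c' @ 9: {1,2,3,4,6,7,8,11}  [accepting]
end set {1,2,3,4,6,7,8,11} — state 1 in

Answer: ACCEPT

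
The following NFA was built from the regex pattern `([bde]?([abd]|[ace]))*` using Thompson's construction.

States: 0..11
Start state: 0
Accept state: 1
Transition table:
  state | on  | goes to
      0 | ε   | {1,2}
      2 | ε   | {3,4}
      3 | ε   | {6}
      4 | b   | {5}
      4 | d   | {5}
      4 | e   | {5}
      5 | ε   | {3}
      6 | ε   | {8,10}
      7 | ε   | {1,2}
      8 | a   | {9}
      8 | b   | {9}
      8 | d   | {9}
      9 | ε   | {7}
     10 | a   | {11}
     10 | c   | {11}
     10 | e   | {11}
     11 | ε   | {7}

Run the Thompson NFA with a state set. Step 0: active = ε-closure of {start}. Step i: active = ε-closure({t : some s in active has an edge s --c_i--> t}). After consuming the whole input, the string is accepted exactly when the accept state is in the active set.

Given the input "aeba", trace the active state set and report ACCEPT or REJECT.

start: ε-closure({0}) = {0,1,2,3,4,6,8,10}
'a' @ 1: {1,2,3,4,6,7,8,9,10,11}  [accepting]
'e' @ 2: {1,2,3,4,5,6,7,8,10,11}  [accepting]
'b' @ 3: {1,2,3,4,5,6,7,8,9,10}  [accepting]
'a' @ 4: {1,2,3,4,6,7,8,9,10,11}  [accepting]
after full input: {1,2,3,4,6,7,8,9,10,11}  (accept=1 in)

Answer: ACCEPT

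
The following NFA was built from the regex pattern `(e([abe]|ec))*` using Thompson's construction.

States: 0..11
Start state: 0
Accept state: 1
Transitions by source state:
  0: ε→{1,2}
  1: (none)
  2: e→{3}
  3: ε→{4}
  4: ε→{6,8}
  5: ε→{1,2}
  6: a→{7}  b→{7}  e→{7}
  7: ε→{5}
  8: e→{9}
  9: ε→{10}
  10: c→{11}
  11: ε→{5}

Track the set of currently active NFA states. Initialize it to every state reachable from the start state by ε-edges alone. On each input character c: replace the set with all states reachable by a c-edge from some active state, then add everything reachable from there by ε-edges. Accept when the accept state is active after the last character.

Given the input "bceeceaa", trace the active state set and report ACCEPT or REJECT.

Answer: REJECT

Steps:
S₀ = ε-closure({0}) = {0,1,2}
'b' @ 1: {}  — dead — no transitions
rest 'ceeceaa' ignored (set empty)
after full input: {}  (accept=1 not in)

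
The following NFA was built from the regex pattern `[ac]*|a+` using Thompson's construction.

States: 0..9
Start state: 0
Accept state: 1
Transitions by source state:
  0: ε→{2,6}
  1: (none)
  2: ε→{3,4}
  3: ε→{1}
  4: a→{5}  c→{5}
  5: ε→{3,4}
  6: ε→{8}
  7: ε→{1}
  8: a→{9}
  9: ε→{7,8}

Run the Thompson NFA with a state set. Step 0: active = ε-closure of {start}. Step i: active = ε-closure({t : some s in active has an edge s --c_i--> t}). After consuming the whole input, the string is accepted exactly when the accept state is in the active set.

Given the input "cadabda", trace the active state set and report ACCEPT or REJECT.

initial (ε-close {0}): {0,1,2,3,4,6,8}
'c' @ 1: {1,3,4,5}  ✓accept
'a' @ 2: {1,3,4,5}  ✓accept
'd' @ 3: {}  — dead — no transitions
rest 'abda' ignored (set empty)
end set {} — state 1 not in

Answer: REJECT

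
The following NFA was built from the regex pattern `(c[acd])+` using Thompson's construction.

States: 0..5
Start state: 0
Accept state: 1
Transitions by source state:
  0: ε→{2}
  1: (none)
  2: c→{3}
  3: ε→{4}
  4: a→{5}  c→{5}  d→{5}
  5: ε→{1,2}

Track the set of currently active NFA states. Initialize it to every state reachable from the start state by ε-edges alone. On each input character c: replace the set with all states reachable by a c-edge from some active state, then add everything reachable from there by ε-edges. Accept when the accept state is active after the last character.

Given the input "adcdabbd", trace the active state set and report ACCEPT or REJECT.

Answer: REJECT

Trace:
S₀ = ε-closure({0}) = {0,2}
'a' @ 1: {}  — state set empty
rest 'dcdabbd' ignored (set empty)
final: {}; accept 1 not in set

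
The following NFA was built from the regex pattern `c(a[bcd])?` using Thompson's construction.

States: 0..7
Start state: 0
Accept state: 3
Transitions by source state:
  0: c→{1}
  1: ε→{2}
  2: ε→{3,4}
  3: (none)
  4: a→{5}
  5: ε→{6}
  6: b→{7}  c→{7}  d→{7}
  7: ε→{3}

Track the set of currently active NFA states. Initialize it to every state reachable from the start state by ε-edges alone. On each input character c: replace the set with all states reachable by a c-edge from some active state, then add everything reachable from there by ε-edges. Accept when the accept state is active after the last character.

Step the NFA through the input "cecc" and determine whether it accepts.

S₀ = ε-closure({0}) = {0}
'c' @ 1: {1,2,3,4}  [accepting]
'e' @ 2: {}  — no active states
rest 'cc' ignored (set empty)
after full input: {}  (accept=3 not in)

Answer: REJECT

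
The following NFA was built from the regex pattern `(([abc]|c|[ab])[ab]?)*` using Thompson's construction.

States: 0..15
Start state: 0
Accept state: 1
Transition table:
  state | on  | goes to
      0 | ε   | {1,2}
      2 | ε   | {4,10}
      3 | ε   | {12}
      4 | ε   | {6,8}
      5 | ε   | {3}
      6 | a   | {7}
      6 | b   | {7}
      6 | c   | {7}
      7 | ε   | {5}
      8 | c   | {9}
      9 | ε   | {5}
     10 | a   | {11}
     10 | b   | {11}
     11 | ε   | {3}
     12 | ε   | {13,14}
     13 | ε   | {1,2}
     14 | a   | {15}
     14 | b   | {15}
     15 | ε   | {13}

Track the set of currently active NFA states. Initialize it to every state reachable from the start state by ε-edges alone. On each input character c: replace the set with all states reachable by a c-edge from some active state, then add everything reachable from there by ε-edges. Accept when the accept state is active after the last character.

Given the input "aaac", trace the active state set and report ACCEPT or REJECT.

Answer: ACCEPT

Derivation:
start: ε-closure({0}) = {0,1,2,4,6,8,10}
'a' @ 1: {1,2,3,4,5,6,7,8,10,11,12,13,14}  (accept∈set)
'a' @ 2: {1,2,3,4,5,6,7,8,10,11,12,13,14,15}  (accept∈set)
'a' @ 3: {1,2,3,4,5,6,7,8,10,11,12,13,14,15}  (accept∈set)
'c' @ 4: {1,2,3,4,5,6,7,8,9,10,12,13,14}  (accept∈set)
after full input: {1,2,3,4,5,6,7,8,9,10,12,13,14}  (accept=1 in)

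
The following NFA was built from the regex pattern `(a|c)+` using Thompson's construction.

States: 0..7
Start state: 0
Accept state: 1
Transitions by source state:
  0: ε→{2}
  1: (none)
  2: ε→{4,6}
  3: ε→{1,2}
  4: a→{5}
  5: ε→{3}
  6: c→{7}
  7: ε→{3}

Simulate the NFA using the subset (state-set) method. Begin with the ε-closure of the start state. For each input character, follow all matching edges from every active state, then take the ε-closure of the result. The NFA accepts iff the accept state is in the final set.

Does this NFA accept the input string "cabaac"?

Answer: REJECT

Trace:
start: ε-closure({0}) = {0,2,4,6}
'c' @ 1: {1,2,3,4,6,7}  (accept∈set)
'a' @ 2: {1,2,3,4,5,6}  (accept∈set)
'b' @ 3: {}  — dead — no transitions
rest 'aac' ignored (set empty)
final: {}; accept 1 not in set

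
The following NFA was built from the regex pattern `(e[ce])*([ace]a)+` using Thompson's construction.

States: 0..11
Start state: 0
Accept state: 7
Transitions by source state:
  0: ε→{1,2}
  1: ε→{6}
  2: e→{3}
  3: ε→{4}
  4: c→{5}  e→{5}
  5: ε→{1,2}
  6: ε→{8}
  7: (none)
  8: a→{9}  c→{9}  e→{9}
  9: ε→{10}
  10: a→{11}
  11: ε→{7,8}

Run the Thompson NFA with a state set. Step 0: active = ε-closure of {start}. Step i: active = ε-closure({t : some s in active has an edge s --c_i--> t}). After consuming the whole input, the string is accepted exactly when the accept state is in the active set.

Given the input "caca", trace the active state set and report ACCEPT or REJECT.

start: ε-closure({0}) = {0,1,2,6,8}
'c' @ 1: {9,10}
'a' @ 2: {7,8,11}  (accept∈set)
'c' @ 3: {9,10}
'a' @ 4: {7,8,11}  (accept∈set)
final: {7,8,11}; accept 7 in set

Answer: ACCEPT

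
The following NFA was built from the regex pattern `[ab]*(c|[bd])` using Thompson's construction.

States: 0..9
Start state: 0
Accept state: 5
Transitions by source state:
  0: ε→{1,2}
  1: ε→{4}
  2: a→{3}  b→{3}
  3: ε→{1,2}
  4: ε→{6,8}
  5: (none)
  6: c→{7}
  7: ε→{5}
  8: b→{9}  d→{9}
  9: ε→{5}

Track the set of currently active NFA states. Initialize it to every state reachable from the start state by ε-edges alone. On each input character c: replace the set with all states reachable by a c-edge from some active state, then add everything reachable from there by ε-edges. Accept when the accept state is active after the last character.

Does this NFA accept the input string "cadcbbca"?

initial (ε-close {0}): {0,1,2,4,6,8}
'c' @ 1: {5,7}  [accepting]
'a' @ 2: {}  — no active states
rest 'dcbbca' ignored (set empty)
end set {} — state 5 not in

Answer: REJECT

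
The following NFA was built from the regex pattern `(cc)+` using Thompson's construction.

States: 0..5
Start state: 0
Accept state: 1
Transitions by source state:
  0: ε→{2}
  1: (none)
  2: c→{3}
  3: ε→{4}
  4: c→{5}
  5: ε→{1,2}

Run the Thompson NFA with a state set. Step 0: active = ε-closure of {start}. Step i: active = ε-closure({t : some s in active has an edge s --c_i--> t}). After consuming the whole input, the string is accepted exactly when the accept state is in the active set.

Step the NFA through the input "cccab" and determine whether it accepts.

Answer: REJECT

Steps:
start: ε-closure({0}) = {0,2}
'c' @ 1: {3,4}
'c' @ 2: {1,2,5}  (accept∈set)
'c' @ 3: {3,4}
'a' @ 4: {}  — state set empty
rest 'b' ignored (set empty)
end set {} — state 1 not in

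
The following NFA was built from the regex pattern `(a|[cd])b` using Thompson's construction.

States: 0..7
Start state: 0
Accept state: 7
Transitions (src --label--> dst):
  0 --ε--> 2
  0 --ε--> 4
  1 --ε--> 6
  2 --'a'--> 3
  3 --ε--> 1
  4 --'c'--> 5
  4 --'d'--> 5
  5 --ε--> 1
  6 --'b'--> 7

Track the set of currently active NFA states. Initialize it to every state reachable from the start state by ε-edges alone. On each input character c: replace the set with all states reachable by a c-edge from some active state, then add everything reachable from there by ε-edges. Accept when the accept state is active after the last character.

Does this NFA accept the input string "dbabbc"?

Answer: REJECT

Derivation:
S₀ = ε-closure({0}) = {0,2,4}
'd' @ 1: {1,5,6}
'b' @ 2: {7}  [accepting]
'a' @ 3: {}  — no active states
rest 'bbc' ignored (set empty)
after full input: {}  (accept=7 not in)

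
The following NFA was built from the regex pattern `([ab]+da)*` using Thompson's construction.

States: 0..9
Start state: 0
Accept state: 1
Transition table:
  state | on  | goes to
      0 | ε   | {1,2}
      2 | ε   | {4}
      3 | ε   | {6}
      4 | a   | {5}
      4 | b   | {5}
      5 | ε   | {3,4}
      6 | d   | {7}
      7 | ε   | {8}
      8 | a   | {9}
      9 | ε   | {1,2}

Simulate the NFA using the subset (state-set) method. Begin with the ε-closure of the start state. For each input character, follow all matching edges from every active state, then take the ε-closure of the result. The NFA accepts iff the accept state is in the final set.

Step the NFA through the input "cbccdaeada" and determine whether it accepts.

Answer: REJECT

Steps:
start: ε-closure({0}) = {0,1,2,4}
'c' @ 1: {}  — state set empty
rest 'bccdaeada' ignored (set empty)
end set {} — state 1 not in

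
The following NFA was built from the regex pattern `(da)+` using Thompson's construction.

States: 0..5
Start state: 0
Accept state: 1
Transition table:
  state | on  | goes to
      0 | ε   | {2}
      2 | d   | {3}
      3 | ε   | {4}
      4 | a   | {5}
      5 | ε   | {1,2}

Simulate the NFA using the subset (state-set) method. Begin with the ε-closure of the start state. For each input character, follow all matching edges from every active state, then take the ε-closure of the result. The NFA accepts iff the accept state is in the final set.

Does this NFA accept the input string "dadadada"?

Answer: ACCEPT

Steps:
initial (ε-close {0}): {0,2}
'd' @ 1: {3,4}
'a' @ 2: {1,2,5}  (accept∈set)
'd' @ 3: {3,4}
'a' @ 4: {1,2,5}  (accept∈set)
'd' @ 5: {3,4}
'a' @ 6: {1,2,5}  (accept∈set)
'd' @ 7: {3,4}
'a' @ 8: {1,2,5}  (accept∈set)
end set {1,2,5} — state 1 in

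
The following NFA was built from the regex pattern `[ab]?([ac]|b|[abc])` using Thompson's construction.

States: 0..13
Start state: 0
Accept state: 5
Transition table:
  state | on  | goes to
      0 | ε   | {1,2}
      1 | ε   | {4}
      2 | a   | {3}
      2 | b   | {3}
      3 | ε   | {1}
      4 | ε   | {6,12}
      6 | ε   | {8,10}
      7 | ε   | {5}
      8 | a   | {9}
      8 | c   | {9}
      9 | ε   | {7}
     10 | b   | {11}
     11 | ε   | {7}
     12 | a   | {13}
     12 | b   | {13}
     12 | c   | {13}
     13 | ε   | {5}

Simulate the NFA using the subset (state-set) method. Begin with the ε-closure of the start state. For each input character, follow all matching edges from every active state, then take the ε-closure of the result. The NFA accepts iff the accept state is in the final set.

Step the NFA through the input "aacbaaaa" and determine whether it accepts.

Answer: REJECT

Trace:
start: ε-closure({0}) = {0,1,2,4,6,8,10,12}
'a' @ 1: {1,3,4,5,6,7,8,9,10,12,13}  (accept∈set)
'a' @ 2: {5,7,9,13}  (accept∈set)
'c' @ 3: {}  — state set empty
rest 'baaaa' ignored (set empty)
final: {}; accept 5 not in set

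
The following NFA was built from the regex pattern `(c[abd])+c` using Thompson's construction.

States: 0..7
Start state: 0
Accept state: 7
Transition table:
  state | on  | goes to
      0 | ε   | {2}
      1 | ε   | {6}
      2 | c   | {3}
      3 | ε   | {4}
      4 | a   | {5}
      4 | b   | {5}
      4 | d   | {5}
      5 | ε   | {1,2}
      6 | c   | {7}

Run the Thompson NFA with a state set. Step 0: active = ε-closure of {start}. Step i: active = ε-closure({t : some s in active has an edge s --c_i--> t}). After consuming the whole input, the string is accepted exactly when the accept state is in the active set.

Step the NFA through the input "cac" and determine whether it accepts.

Answer: ACCEPT

Trace:
initial (ε-close {0}): {0,2}
'c' @ 1: {3,4}
'a' @ 2: {1,2,5,6}
'c' @ 3: {3,4,7}  [accepting]
end set {3,4,7} — state 7 in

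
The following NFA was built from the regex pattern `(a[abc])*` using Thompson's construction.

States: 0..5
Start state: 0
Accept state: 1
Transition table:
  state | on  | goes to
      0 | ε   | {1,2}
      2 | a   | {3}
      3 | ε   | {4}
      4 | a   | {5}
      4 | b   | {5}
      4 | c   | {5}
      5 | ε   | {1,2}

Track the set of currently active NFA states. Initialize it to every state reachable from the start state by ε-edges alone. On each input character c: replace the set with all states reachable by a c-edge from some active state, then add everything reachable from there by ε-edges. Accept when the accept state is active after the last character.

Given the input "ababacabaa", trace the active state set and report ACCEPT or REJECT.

S₀ = ε-closure({0}) = {0,1,2}
'a' @ 1: {3,4}
'b' @ 2: {1,2,5}  [accepting]
'a' @ 3: {3,4}
'b' @ 4: {1,2,5}  [accepting]
'a' @ 5: {3,4}
'c' @ 6: {1,2,5}  [accepting]
'a' @ 7: {3,4}
'b' @ 8: {1,2,5}  [accepting]
'a' @ 9: {3,4}
'a' @ 10: {1,2,5}  [accepting]
final: {1,2,5}; accept 1 in set

Answer: ACCEPT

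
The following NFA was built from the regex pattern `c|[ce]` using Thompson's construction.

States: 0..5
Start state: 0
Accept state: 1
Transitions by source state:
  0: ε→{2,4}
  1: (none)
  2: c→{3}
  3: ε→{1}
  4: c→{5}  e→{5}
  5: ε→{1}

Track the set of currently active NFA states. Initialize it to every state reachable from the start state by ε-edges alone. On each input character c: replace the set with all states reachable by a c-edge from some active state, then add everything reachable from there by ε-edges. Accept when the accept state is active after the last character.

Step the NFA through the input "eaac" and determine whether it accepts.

initial (ε-close {0}): {0,2,4}
'e' @ 1: {1,5}  (accept∈set)
'a' @ 2: {}  — no active states
rest 'ac' ignored (set empty)
end set {} — state 1 not in

Answer: REJECT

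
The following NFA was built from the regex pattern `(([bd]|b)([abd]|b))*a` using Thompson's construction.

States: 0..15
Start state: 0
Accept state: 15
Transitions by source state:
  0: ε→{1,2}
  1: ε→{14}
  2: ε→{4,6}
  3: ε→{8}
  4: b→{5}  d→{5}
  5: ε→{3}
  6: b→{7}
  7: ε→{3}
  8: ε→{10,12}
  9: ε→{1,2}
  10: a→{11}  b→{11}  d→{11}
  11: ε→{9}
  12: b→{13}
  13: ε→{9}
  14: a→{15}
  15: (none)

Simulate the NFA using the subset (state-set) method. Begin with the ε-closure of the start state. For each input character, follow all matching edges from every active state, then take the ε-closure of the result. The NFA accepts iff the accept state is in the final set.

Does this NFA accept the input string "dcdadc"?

Answer: REJECT

Trace:
S₀ = ε-closure({0}) = {0,1,2,4,6,14}
'd' @ 1: {3,5,8,10,12}
'c' @ 2: {}  — dead — no transitions
rest 'dadc' ignored (set empty)
after full input: {}  (accept=15 not in)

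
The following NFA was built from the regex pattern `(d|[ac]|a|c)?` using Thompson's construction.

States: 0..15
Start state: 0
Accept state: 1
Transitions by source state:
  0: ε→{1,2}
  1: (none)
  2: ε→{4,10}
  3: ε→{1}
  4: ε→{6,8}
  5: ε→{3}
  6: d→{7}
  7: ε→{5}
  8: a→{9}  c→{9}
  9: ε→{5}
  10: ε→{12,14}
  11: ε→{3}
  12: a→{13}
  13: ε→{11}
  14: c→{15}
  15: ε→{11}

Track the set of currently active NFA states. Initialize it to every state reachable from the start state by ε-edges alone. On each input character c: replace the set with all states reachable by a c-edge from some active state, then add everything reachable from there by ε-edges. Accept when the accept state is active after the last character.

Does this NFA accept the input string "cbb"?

initial (ε-close {0}): {0,1,2,4,6,8,10,12,14}
'c' @ 1: {1,3,5,9,11,15}  ✓accept
'b' @ 2: {}  — no active states
rest 'b' ignored (set empty)
final: {}; accept 1 not in set

Answer: REJECT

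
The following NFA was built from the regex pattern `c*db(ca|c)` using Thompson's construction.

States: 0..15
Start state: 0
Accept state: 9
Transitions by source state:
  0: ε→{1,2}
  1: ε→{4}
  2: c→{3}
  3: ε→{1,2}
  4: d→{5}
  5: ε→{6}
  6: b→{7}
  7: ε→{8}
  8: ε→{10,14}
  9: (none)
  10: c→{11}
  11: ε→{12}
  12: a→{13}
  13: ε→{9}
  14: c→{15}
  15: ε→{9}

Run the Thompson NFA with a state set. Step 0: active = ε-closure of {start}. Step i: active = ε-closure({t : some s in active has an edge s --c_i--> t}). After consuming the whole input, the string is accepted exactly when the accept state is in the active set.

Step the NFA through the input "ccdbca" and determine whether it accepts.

Answer: ACCEPT

Derivation:
start: ε-closure({0}) = {0,1,2,4}
'c' @ 1: {1,2,3,4}
'c' @ 2: {1,2,3,4}
'd' @ 3: {5,6}
'b' @ 4: {7,8,10,14}
'c' @ 5: {9,11,12,15}  (accept∈set)
'a' @ 6: {9,13}  (accept∈set)
end set {9,13} — state 9 in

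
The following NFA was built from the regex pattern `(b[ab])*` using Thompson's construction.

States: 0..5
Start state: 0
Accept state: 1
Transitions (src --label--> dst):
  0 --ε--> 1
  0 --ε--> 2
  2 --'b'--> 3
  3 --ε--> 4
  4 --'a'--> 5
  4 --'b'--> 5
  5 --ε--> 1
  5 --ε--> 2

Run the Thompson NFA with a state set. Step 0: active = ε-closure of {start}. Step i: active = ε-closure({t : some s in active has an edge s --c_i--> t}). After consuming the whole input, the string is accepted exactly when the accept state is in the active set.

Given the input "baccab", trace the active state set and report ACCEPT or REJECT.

S₀ = ε-closure({0}) = {0,1,2}
'b' @ 1: {3,4}
'a' @ 2: {1,2,5}  ✓accept
'c' @ 3: {}  — dead — no transitions
rest 'cab' ignored (set empty)
final: {}; accept 1 not in set

Answer: REJECT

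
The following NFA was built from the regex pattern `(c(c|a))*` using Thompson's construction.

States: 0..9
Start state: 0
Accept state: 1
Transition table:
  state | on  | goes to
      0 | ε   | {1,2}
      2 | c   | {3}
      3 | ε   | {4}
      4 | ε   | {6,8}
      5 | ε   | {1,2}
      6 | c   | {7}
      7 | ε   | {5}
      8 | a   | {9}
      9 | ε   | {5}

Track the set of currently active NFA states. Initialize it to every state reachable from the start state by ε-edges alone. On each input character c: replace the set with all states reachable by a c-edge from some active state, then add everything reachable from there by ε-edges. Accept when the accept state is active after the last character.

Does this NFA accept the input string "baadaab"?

Answer: REJECT

Trace:
initial (ε-close {0}): {0,1,2}
'b' @ 1: {}  — state set empty
rest 'aadaab' ignored (set empty)
after full input: {}  (accept=1 not in)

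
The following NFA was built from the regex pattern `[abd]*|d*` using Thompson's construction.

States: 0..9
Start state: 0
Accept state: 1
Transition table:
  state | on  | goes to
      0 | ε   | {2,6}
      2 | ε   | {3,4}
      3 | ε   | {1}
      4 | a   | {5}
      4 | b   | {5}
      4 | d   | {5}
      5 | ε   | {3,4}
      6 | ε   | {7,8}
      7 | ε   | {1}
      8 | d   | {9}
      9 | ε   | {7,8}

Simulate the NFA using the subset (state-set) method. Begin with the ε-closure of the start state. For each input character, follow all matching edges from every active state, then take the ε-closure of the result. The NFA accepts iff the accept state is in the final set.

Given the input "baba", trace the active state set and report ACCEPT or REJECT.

Answer: ACCEPT

Steps:
start: ε-closure({0}) = {0,1,2,3,4,6,7,8}
'b' @ 1: {1,3,4,5}  (accept∈set)
'a' @ 2: {1,3,4,5}  (accept∈set)
'b' @ 3: {1,3,4,5}  (accept∈set)
'a' @ 4: {1,3,4,5}  (accept∈set)
end set {1,3,4,5} — state 1 in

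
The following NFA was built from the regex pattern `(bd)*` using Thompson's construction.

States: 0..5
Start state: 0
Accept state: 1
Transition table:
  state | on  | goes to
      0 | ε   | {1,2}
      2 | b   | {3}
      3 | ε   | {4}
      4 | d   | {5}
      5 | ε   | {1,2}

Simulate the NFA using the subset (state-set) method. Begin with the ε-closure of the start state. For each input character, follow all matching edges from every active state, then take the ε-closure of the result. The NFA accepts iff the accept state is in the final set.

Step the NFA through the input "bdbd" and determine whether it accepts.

Answer: ACCEPT

Derivation:
start: ε-closure({0}) = {0,1,2}
'b' @ 1: {3,4}
'd' @ 2: {1,2,5}  (accept∈set)
'b' @ 3: {3,4}
'd' @ 4: {1,2,5}  (accept∈set)
after full input: {1,2,5}  (accept=1 in)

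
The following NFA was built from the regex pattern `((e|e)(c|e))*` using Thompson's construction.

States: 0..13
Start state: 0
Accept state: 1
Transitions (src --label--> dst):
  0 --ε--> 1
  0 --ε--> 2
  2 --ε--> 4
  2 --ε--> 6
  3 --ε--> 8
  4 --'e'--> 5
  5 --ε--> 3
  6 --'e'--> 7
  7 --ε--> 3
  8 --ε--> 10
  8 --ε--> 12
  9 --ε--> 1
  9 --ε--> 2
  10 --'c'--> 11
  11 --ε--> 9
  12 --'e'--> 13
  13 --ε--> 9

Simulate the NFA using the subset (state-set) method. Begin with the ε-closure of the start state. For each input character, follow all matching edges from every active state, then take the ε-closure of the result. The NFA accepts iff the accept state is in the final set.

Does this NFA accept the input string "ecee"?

Answer: ACCEPT

Trace:
S₀ = ε-closure({0}) = {0,1,2,4,6}
'e' @ 1: {3,5,7,8,10,12}
'c' @ 2: {1,2,4,6,9,11}  (accept∈set)
'e' @ 3: {3,5,7,8,10,12}
'e' @ 4: {1,2,4,6,9,13}  (accept∈set)
after full input: {1,2,4,6,9,13}  (accept=1 in)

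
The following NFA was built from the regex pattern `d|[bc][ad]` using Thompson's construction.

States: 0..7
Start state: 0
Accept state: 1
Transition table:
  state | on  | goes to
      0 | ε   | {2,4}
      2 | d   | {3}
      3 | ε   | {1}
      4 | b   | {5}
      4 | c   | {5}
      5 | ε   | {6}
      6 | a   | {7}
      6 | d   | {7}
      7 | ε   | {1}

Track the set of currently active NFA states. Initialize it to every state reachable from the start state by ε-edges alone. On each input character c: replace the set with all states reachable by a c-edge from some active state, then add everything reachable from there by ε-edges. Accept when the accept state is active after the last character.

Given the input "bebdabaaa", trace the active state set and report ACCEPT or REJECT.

Answer: REJECT

Trace:
start: ε-closure({0}) = {0,2,4}
'b' @ 1: {5,6}
'e' @ 2: {}  — no active states
rest 'bdabaaa' ignored (set empty)
after full input: {}  (accept=1 not in)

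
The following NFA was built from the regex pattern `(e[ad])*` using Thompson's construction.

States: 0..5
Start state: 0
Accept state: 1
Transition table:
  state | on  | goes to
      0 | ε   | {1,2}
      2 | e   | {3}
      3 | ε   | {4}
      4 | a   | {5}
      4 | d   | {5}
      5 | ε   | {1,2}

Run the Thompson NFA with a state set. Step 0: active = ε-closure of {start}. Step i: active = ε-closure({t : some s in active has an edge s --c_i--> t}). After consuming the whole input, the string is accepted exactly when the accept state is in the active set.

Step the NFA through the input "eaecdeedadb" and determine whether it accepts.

Answer: REJECT

Trace:
initial (ε-close {0}): {0,1,2}
'e' @ 1: {3,4}
'a' @ 2: {1,2,5}  [accepting]
'e' @ 3: {3,4}
'c' @ 4: {}  — state set empty
rest 'deedadb' ignored (set empty)
after full input: {}  (accept=1 not in)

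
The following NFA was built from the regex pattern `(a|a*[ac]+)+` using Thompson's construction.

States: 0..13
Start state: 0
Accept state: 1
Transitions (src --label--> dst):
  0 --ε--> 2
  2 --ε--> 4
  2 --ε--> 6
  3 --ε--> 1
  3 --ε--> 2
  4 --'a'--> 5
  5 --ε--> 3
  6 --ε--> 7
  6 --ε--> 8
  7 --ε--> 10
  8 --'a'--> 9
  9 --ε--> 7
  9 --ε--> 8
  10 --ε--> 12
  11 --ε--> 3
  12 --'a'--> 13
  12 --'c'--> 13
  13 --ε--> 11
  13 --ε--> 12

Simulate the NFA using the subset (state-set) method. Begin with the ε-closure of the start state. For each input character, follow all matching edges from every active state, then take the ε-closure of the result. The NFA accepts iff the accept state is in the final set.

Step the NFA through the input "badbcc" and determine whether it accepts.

initial (ε-close {0}): {0,2,4,6,7,8,10,12}
'b' @ 1: {}  — dead — no transitions
rest 'adbcc' ignored (set empty)
final: {}; accept 1 not in set

Answer: REJECT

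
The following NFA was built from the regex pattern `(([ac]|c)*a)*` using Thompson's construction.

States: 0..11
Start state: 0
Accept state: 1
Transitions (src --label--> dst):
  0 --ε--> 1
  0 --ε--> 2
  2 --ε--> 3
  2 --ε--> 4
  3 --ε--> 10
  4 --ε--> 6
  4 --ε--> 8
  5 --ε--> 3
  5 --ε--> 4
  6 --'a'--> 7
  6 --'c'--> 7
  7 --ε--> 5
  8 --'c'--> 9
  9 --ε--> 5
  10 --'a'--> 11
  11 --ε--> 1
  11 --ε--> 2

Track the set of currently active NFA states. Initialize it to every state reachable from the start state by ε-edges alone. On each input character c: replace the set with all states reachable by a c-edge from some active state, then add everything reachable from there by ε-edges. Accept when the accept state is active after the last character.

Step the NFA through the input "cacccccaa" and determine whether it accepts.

S₀ = ε-closure({0}) = {0,1,2,3,4,6,8,10}
'c' @ 1: {3,4,5,6,7,8,9,10}
'a' @ 2: {1,2,3,4,5,6,7,8,10,11}  ✓accept
'c' @ 3: {3,4,5,6,7,8,9,10}
'c' @ 4: {3,4,5,6,7,8,9,10}
'c' @ 5: {3,4,5,6,7,8,9,10}
'c' @ 6: {3,4,5,6,7,8,9,10}
'c' @ 7: {3,4,5,6,7,8,9,10}
'a' @ 8: {1,2,3,4,5,6,7,8,10,11}  ✓accept
'a' @ 9: {1,2,3,4,5,6,7,8,10,11}  ✓accept
end set {1,2,3,4,5,6,7,8,10,11} — state 1 in

Answer: ACCEPT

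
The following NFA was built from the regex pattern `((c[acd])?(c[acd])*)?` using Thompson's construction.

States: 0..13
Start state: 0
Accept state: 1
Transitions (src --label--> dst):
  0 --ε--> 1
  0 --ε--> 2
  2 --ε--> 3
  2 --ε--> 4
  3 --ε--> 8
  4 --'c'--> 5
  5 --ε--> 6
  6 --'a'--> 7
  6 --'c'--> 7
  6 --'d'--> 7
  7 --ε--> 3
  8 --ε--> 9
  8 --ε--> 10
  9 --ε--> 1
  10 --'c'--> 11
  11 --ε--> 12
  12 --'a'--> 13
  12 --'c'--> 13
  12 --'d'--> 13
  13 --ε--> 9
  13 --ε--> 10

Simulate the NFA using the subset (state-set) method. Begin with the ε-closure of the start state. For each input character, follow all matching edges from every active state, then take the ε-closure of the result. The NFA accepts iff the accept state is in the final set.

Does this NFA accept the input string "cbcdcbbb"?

initial (ε-close {0}): {0,1,2,3,4,8,9,10}
'c' @ 1: {5,6,11,12}
'b' @ 2: {}  — dead — no transitions
rest 'cdcbbb' ignored (set empty)
final: {}; accept 1 not in set

Answer: REJECT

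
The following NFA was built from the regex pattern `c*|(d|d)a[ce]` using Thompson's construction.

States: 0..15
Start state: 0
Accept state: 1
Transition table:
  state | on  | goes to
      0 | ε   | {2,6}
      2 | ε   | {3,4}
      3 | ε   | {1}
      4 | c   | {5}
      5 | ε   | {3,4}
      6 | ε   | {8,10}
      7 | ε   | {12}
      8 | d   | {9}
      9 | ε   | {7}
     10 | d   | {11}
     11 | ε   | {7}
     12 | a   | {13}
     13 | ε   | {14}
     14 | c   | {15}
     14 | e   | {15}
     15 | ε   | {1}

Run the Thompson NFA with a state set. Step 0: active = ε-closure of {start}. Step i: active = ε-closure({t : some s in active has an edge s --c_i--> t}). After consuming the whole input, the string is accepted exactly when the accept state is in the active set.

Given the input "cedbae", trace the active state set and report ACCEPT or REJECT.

Answer: REJECT

Trace:
start: ε-closure({0}) = {0,1,2,3,4,6,8,10}
'c' @ 1: {1,3,4,5}  (accept∈set)
'e' @ 2: {}  — state set empty
rest 'dbae' ignored (set empty)
final: {}; accept 1 not in set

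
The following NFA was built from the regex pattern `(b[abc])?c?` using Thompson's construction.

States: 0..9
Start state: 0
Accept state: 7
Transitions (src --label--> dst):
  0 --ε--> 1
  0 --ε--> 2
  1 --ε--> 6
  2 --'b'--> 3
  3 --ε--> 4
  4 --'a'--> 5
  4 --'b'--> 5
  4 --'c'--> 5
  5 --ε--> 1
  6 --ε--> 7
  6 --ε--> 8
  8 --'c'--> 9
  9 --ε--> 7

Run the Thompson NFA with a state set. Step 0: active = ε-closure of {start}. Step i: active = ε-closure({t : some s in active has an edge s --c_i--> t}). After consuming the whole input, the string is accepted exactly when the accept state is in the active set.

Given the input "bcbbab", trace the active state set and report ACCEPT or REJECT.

S₀ = ε-closure({0}) = {0,1,2,6,7,8}
'b' @ 1: {3,4}
'c' @ 2: {1,5,6,7,8}  ✓accept
'b' @ 3: {}  — state set empty
rest 'bab' ignored (set empty)
final: {}; accept 7 not in set

Answer: REJECT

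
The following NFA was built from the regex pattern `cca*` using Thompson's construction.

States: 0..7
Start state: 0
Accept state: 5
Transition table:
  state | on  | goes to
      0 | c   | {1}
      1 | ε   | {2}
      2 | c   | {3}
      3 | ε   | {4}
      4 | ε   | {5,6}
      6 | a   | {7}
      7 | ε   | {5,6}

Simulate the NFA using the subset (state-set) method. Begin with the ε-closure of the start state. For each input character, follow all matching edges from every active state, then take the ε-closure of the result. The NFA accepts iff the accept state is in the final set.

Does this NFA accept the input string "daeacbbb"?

Answer: REJECT

Steps:
initial (ε-close {0}): {0}
'd' @ 1: {}  — state set empty
rest 'aeacbbb' ignored (set empty)
after full input: {}  (accept=5 not in)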